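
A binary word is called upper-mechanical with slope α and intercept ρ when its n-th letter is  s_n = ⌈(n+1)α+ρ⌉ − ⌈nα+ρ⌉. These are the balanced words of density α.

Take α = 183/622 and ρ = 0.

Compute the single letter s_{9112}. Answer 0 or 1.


1

(n+1)α + ρ = (9113·183) / 622 = 1667679/622
nα + ρ     = (9112·183) / 622 = 1667496/622
⌈1667679/622⌉ = 2682,  ⌈1667496/622⌉ = 2681
s_{9112} = 2682 − 2681 = 1


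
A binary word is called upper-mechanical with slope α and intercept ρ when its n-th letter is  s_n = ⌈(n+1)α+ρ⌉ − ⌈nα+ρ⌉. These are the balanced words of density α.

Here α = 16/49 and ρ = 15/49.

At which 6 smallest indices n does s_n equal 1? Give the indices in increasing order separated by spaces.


2 5 8 11 14 17

n=0: ⌈31/49⌉−⌈15/49⌉ = 1−1 = 0
n=1: ⌈47/49⌉−⌈31/49⌉ = 1−1 = 0
n=2: ⌈63/49⌉−⌈47/49⌉ = 2−1 = 1  ← one
n=3: ⌈79/49⌉−⌈63/49⌉ = 2−2 = 0
n=4: ⌈95/49⌉−⌈79/49⌉ = 2−2 = 0
n=5: ⌈111/49⌉−⌈95/49⌉ = 3−2 = 1  ← one
n=6: ⌈127/49⌉−⌈111/49⌉ = 3−3 = 0
n=7: ⌈143/49⌉−⌈127/49⌉ = 3−3 = 0
n=8: ⌈159/49⌉−⌈143/49⌉ = 4−3 = 1  ← one
n=9: ⌈175/49⌉−⌈159/49⌉ = 4−4 = 0
n=10: ⌈191/49⌉−⌈175/49⌉ = 4−4 = 0
n=11: ⌈207/49⌉−⌈191/49⌉ = 5−4 = 1  ← one
n=12: ⌈223/49⌉−⌈207/49⌉ = 5−5 = 0
n=13: ⌈239/49⌉−⌈223/49⌉ = 5−5 = 0
n=14: ⌈255/49⌉−⌈239/49⌉ = 6−5 = 1  ← one
n=15: ⌈271/49⌉−⌈255/49⌉ = 6−6 = 0
n=16: ⌈287/49⌉−⌈271/49⌉ = 6−6 = 0
n=17: ⌈303/49⌉−⌈287/49⌉ = 7−6 = 1  ← one
positions of the first 6 ones: 2 5 8 11 14 17


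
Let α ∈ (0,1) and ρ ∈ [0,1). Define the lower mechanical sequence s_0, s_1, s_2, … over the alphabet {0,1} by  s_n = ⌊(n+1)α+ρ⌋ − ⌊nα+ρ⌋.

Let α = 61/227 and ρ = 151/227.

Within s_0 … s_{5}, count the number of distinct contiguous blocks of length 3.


t_n = ⌊(n·61+151)/227⌋ for n = 0 … 6:
  n=0…6: ⌊151/227⌋=0 ⌊212/227⌋=0 ⌊273/227⌋=1 ⌊334/227⌋=1 ⌊395/227⌋=1 ⌊456/227⌋=2 ⌊517/227⌋=2
s_n = t_(n+1) − t_n for n = 0 … 5 gives
prefix = 010010
slide a length-3 window over [0..2] … [3..5] (4 windows); first occurrence of each distinct factor:
  [  0..  2] 010
  [  1..  3] 100
  [  2..  4] 001
  (the other 1 window repeats one of these)
distinct factors: {001, 010, 100}
count = 3  (Sturmian bound for length 3 is 4)

3


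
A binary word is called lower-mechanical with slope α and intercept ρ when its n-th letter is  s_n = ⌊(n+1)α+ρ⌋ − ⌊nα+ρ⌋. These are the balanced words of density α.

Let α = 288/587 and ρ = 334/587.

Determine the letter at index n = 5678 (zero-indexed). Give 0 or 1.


0

(n+1)α + ρ = (5679·288 + 334) / 587 = 1635886/587
nα + ρ     = (5678·288 + 334) / 587 = 1635598/587
⌊1635886/587⌋ = 2786,  ⌊1635598/587⌋ = 2786
s_{5678} = 2786 − 2786 = 0


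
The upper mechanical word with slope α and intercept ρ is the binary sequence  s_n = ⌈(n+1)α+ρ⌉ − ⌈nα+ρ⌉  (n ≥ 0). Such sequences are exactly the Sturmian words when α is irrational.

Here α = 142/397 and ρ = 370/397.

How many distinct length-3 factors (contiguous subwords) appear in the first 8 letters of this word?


4

t_n = ⌈(n·142+370)/397⌉ for n = 0 … 8:
  n=0…8: ⌈370/397⌉=1 ⌈512/397⌉=2 ⌈654/397⌉=2 ⌈796/397⌉=3 ⌈938/397⌉=3 ⌈1080/397⌉=3 ⌈1222/397⌉=4 ⌈1364/397⌉=4 ⌈1506/397⌉=4
s_n = t_(n+1) − t_n for n = 0 … 7 gives
prefix = 10100100
slide a length-3 window over [0..2] … [5..7] (6 windows); first occurrence of each distinct factor:
  [  0..  2] 101
  [  1..  3] 010
  [  2..  4] 100
  [  3..  5] 001
  (the other 2 windows repeat one of these)
distinct factors: {001, 010, 100, 101}
count = 4  (Sturmian bound for length 3 is 4)


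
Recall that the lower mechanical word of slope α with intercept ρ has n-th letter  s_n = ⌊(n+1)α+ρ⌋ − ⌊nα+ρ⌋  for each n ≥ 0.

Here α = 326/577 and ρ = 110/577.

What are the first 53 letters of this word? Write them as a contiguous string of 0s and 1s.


n=0: ⌊(1·326+110)/577⌋ − ⌊(0·326+110)/577⌋ = ⌊436/577⌋ − ⌊110/577⌋ = 0 − 0 = 0
n=1: ⌊(2·326+110)/577⌋ − ⌊(1·326+110)/577⌋ = ⌊762/577⌋ − ⌊436/577⌋ = 1 − 0 = 1
n=2: ⌊(3·326+110)/577⌋ − ⌊(2·326+110)/577⌋ = ⌊1088/577⌋ − ⌊762/577⌋ = 1 − 1 = 0
n=3: ⌊(4·326+110)/577⌋ − ⌊(3·326+110)/577⌋ = ⌊1414/577⌋ − ⌊1088/577⌋ = 2 − 1 = 1
n=4: ⌊(5·326+110)/577⌋ − ⌊(4·326+110)/577⌋ = ⌊1740/577⌋ − ⌊1414/577⌋ = 3 − 2 = 1
n=5: ⌊(6·326+110)/577⌋ − ⌊(5·326+110)/577⌋ = ⌊2066/577⌋ − ⌊1740/577⌋ = 3 − 3 = 0
n=6: ⌊(7·326+110)/577⌋ − ⌊(6·326+110)/577⌋ = ⌊2392/577⌋ − ⌊2066/577⌋ = 4 − 3 = 1
n=7: ⌊(8·326+110)/577⌋ − ⌊(7·326+110)/577⌋ = ⌊2718/577⌋ − ⌊2392/577⌋ = 4 − 4 = 0
n=8: ⌊(9·326+110)/577⌋ − ⌊(8·326+110)/577⌋ = ⌊3044/577⌋ − ⌊2718/577⌋ = 5 − 4 = 1
n=9: ⌊(10·326+110)/577⌋ − ⌊(9·326+110)/577⌋ = ⌊3370/577⌋ − ⌊3044/577⌋ = 5 − 5 = 0
n=10: ⌊(11·326+110)/577⌋ − ⌊(10·326+110)/577⌋ = ⌊3696/577⌋ − ⌊3370/577⌋ = 6 − 5 = 1
n=11: ⌊(12·326+110)/577⌋ − ⌊(11·326+110)/577⌋ = ⌊4022/577⌋ − ⌊3696/577⌋ = 6 − 6 = 0
n=12: ⌊(13·326+110)/577⌋ − ⌊(12·326+110)/577⌋ = ⌊4348/577⌋ − ⌊4022/577⌋ = 7 − 6 = 1
n=13: ⌊(14·326+110)/577⌋ − ⌊(13·326+110)/577⌋ = ⌊4674/577⌋ − ⌊4348/577⌋ = 8 − 7 = 1
n=14: ⌊(15·326+110)/577⌋ − ⌊(14·326+110)/577⌋ = ⌊5000/577⌋ − ⌊4674/577⌋ = 8 − 8 = 0
n=15: ⌊(16·326+110)/577⌋ − ⌊(15·326+110)/577⌋ = ⌊5326/577⌋ − ⌊5000/577⌋ = 9 − 8 = 1
n=16: ⌊(17·326+110)/577⌋ − ⌊(16·326+110)/577⌋ = ⌊5652/577⌋ − ⌊5326/577⌋ = 9 − 9 = 0
n=17: ⌊(18·326+110)/577⌋ − ⌊(17·326+110)/577⌋ = ⌊5978/577⌋ − ⌊5652/577⌋ = 10 − 9 = 1
n=18: ⌊(19·326+110)/577⌋ − ⌊(18·326+110)/577⌋ = ⌊6304/577⌋ − ⌊5978/577⌋ = 10 − 10 = 0
n=19: ⌊(20·326+110)/577⌋ − ⌊(19·326+110)/577⌋ = ⌊6630/577⌋ − ⌊6304/577⌋ = 11 − 10 = 1
n=20: ⌊(21·326+110)/577⌋ − ⌊(20·326+110)/577⌋ = ⌊6956/577⌋ − ⌊6630/577⌋ = 12 − 11 = 1
n=21: ⌊(22·326+110)/577⌋ − ⌊(21·326+110)/577⌋ = ⌊7282/577⌋ − ⌊6956/577⌋ = 12 − 12 = 0
n=22: ⌊(23·326+110)/577⌋ − ⌊(22·326+110)/577⌋ = ⌊7608/577⌋ − ⌊7282/577⌋ = 13 − 12 = 1
n=23: ⌊(24·326+110)/577⌋ − ⌊(23·326+110)/577⌋ = ⌊7934/577⌋ − ⌊7608/577⌋ = 13 − 13 = 0
n=24: ⌊(25·326+110)/577⌋ − ⌊(24·326+110)/577⌋ = ⌊8260/577⌋ − ⌊7934/577⌋ = 14 − 13 = 1
n=25: ⌊(26·326+110)/577⌋ − ⌊(25·326+110)/577⌋ = ⌊8586/577⌋ − ⌊8260/577⌋ = 14 − 14 = 0
n=26: ⌊(27·326+110)/577⌋ − ⌊(26·326+110)/577⌋ = ⌊8912/577⌋ − ⌊8586/577⌋ = 15 − 14 = 1
n=27: ⌊(28·326+110)/577⌋ − ⌊(27·326+110)/577⌋ = ⌊9238/577⌋ − ⌊8912/577⌋ = 16 − 15 = 1
n=28: ⌊(29·326+110)/577⌋ − ⌊(28·326+110)/577⌋ = ⌊9564/577⌋ − ⌊9238/577⌋ = 16 − 16 = 0
n=29: ⌊(30·326+110)/577⌋ − ⌊(29·326+110)/577⌋ = ⌊9890/577⌋ − ⌊9564/577⌋ = 17 − 16 = 1
n=30: ⌊(31·326+110)/577⌋ − ⌊(30·326+110)/577⌋ = ⌊10216/577⌋ − ⌊9890/577⌋ = 17 − 17 = 0
n=31: ⌊(32·326+110)/577⌋ − ⌊(31·326+110)/577⌋ = ⌊10542/577⌋ − ⌊10216/577⌋ = 18 − 17 = 1
n=32: ⌊(33·326+110)/577⌋ − ⌊(32·326+110)/577⌋ = ⌊10868/577⌋ − ⌊10542/577⌋ = 18 − 18 = 0
n=33: ⌊(34·326+110)/577⌋ − ⌊(33·326+110)/577⌋ = ⌊11194/577⌋ − ⌊10868/577⌋ = 19 − 18 = 1
n=34: ⌊(35·326+110)/577⌋ − ⌊(34·326+110)/577⌋ = ⌊11520/577⌋ − ⌊11194/577⌋ = 19 − 19 = 0
n=35: ⌊(36·326+110)/577⌋ − ⌊(35·326+110)/577⌋ = ⌊11846/577⌋ − ⌊11520/577⌋ = 20 − 19 = 1
n=36: ⌊(37·326+110)/577⌋ − ⌊(36·326+110)/577⌋ = ⌊12172/577⌋ − ⌊11846/577⌋ = 21 − 20 = 1
n=37: ⌊(38·326+110)/577⌋ − ⌊(37·326+110)/577⌋ = ⌊12498/577⌋ − ⌊12172/577⌋ = 21 − 21 = 0
n=38: ⌊(39·326+110)/577⌋ − ⌊(38·326+110)/577⌋ = ⌊12824/577⌋ − ⌊12498/577⌋ = 22 − 21 = 1
n=39: ⌊(40·326+110)/577⌋ − ⌊(39·326+110)/577⌋ = ⌊13150/577⌋ − ⌊12824/577⌋ = 22 − 22 = 0
n=40: ⌊(41·326+110)/577⌋ − ⌊(40·326+110)/577⌋ = ⌊13476/577⌋ − ⌊13150/577⌋ = 23 − 22 = 1
n=41: ⌊(42·326+110)/577⌋ − ⌊(41·326+110)/577⌋ = ⌊13802/577⌋ − ⌊13476/577⌋ = 23 − 23 = 0
n=42: ⌊(43·326+110)/577⌋ − ⌊(42·326+110)/577⌋ = ⌊14128/577⌋ − ⌊13802/577⌋ = 24 − 23 = 1
n=43: ⌊(44·326+110)/577⌋ − ⌊(43·326+110)/577⌋ = ⌊14454/577⌋ − ⌊14128/577⌋ = 25 − 24 = 1
n=44: ⌊(45·326+110)/577⌋ − ⌊(44·326+110)/577⌋ = ⌊14780/577⌋ − ⌊14454/577⌋ = 25 − 25 = 0
n=45: ⌊(46·326+110)/577⌋ − ⌊(45·326+110)/577⌋ = ⌊15106/577⌋ − ⌊14780/577⌋ = 26 − 25 = 1
n=46: ⌊(47·326+110)/577⌋ − ⌊(46·326+110)/577⌋ = ⌊15432/577⌋ − ⌊15106/577⌋ = 26 − 26 = 0
n=47: ⌊(48·326+110)/577⌋ − ⌊(47·326+110)/577⌋ = ⌊15758/577⌋ − ⌊15432/577⌋ = 27 − 26 = 1
n=48: ⌊(49·326+110)/577⌋ − ⌊(48·326+110)/577⌋ = ⌊16084/577⌋ − ⌊15758/577⌋ = 27 − 27 = 0
n=49: ⌊(50·326+110)/577⌋ − ⌊(49·326+110)/577⌋ = ⌊16410/577⌋ − ⌊16084/577⌋ = 28 − 27 = 1
n=50: ⌊(51·326+110)/577⌋ − ⌊(50·326+110)/577⌋ = ⌊16736/577⌋ − ⌊16410/577⌋ = 29 − 28 = 1
n=51: ⌊(52·326+110)/577⌋ − ⌊(51·326+110)/577⌋ = ⌊17062/577⌋ − ⌊16736/577⌋ = 29 − 29 = 0
n=52: ⌊(53·326+110)/577⌋ − ⌊(52·326+110)/577⌋ = ⌊17388/577⌋ − ⌊17062/577⌋ = 30 − 29 = 1

01011010101011010101101010110101010110101011010101101


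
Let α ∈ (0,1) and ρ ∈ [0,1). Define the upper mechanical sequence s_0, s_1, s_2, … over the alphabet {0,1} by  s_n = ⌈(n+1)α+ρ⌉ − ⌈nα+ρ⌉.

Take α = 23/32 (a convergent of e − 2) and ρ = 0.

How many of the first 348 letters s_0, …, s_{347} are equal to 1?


#1s = Σ_{n=0}^{347} s_n = Σ_{n=0}^{347} (⌈(n+1)α+ρ⌉ − ⌈nα+ρ⌉)
the sum telescopes: every ⌈nα+ρ⌉ with 0 < n < 348 appears once with + and once with −, leaving ⌈348α+ρ⌉ − ⌈0·α+ρ⌉
348α + ρ = (348·23) / 32 = 8004/32
ρ = 0/32
⌈8004/32⌉ = 251,  ⌈0/32⌉ = 0
#1s = 251 − 0 = 251

251


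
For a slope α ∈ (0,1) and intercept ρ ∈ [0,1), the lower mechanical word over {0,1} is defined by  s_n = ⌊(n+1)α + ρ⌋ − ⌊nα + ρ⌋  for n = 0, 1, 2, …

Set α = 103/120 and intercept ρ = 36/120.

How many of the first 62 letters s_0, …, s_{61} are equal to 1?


53

#1s = Σ_{n=0}^{61} s_n = Σ_{n=0}^{61} (⌊(n+1)α+ρ⌋ − ⌊nα+ρ⌋)
the sum telescopes: every ⌊nα+ρ⌋ with 0 < n < 62 appears once with + and once with −, leaving ⌊62α+ρ⌋ − ⌊0·α+ρ⌋
62α + ρ = (62·103 + 36) / 120 = 6422/120
ρ = 36/120
⌊6422/120⌋ = 53,  ⌊36/120⌋ = 0
#1s = 53 − 0 = 53


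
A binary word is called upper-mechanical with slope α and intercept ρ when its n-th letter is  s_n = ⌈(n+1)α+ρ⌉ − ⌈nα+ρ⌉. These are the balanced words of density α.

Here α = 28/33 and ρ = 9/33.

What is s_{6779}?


0

(n+1)α + ρ = (6780·28 + 9) / 33 = 189849/33
nα + ρ     = (6779·28 + 9) / 33 = 189821/33
⌈189849/33⌉ = 5753,  ⌈189821/33⌉ = 5753
s_{6779} = 5753 − 5753 = 0


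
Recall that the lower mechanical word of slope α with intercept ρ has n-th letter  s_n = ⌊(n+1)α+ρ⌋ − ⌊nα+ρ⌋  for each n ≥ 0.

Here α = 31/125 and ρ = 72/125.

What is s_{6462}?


(n+1)α + ρ = (6463·31 + 72) / 125 = 200425/125
nα + ρ     = (6462·31 + 72) / 125 = 200394/125
⌊200425/125⌋ = 1603,  ⌊200394/125⌋ = 1603
s_{6462} = 1603 − 1603 = 0

0


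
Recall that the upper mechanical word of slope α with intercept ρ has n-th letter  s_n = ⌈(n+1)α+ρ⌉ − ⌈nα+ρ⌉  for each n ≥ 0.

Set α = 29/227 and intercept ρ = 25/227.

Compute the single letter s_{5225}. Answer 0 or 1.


(n+1)α + ρ = (5226·29 + 25) / 227 = 151579/227
nα + ρ     = (5225·29 + 25) / 227 = 151550/227
⌈151579/227⌉ = 668,  ⌈151550/227⌉ = 668
s_{5225} = 668 − 668 = 0

0


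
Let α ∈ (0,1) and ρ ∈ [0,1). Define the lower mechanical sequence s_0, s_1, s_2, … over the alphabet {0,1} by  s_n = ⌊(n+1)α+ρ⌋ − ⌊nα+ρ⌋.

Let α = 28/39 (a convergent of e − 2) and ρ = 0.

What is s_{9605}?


(n+1)α + ρ = (9606·28) / 39 = 268968/39
nα + ρ     = (9605·28) / 39 = 268940/39
⌊268968/39⌋ = 6896,  ⌊268940/39⌋ = 6895
s_{9605} = 6896 − 6895 = 1

1


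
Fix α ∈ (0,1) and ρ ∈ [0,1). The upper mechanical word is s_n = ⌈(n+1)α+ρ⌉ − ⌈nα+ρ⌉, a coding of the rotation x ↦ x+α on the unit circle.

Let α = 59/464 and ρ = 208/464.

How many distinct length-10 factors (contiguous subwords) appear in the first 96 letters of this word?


t_n = ⌈(n·59+208)/464⌉ for n = 0 … 96:
  n=0…9: ⌈208/464⌉=1 ⌈267/464⌉=1 ⌈326/464⌉=1 ⌈385/464⌉=1 ⌈444/464⌉=1 ⌈503/464⌉=2 ⌈562/464⌉=2 ⌈621/464⌉=2 ⌈680/464⌉=2 ⌈739/464⌉=2
  n=10…19: ⌈798/464⌉=2 ⌈857/464⌉=2 ⌈916/464⌉=2 ⌈975/464⌉=3 ⌈1034/464⌉=3 ⌈1093/464⌉=3 ⌈1152/464⌉=3 ⌈1211/464⌉=3 ⌈1270/464⌉=3 ⌈1329/464⌉=3
  n=20…29: ⌈1388/464⌉=3 ⌈1447/464⌉=4 ⌈1506/464⌉=4 ⌈1565/464⌉=4 ⌈1624/464⌉=4 ⌈1683/464⌉=4 ⌈1742/464⌉=4 ⌈1801/464⌉=4 ⌈1860/464⌉=5 ⌈1919/464⌉=5
  n=30…39: ⌈1978/464⌉=5 ⌈2037/464⌉=5 ⌈2096/464⌉=5 ⌈2155/464⌉=5 ⌈2214/464⌉=5 ⌈2273/464⌉=5 ⌈2332/464⌉=6 ⌈2391/464⌉=6 ⌈2450/464⌉=6 ⌈2509/464⌉=6
  n=40…49: ⌈2568/464⌉=6 ⌈2627/464⌉=6 ⌈2686/464⌉=6 ⌈2745/464⌉=6 ⌈2804/464⌉=7 ⌈2863/464⌉=7 ⌈2922/464⌉=7 ⌈2981/464⌉=7 ⌈3040/464⌉=7 ⌈3099/464⌉=7
  n=50…59: ⌈3158/464⌉=7 ⌈3217/464⌉=7 ⌈3276/464⌉=8 ⌈3335/464⌉=8 ⌈3394/464⌉=8 ⌈3453/464⌉=8 ⌈3512/464⌉=8 ⌈3571/464⌉=8 ⌈3630/464⌉=8 ⌈3689/464⌉=8
  n=60…69: ⌈3748/464⌉=9 ⌈3807/464⌉=9 ⌈3866/464⌉=9 ⌈3925/464⌉=9 ⌈3984/464⌉=9 ⌈4043/464⌉=9 ⌈4102/464⌉=9 ⌈4161/464⌉=9 ⌈4220/464⌉=10 ⌈4279/464⌉=10
  n=70…79: ⌈4338/464⌉=10 ⌈4397/464⌉=10 ⌈4456/464⌉=10 ⌈4515/464⌉=10 ⌈4574/464⌉=10 ⌈4633/464⌉=10 ⌈4692/464⌉=11 ⌈4751/464⌉=11 ⌈4810/464⌉=11 ⌈4869/464⌉=11
  n=80…89: ⌈4928/464⌉=11 ⌈4987/464⌉=11 ⌈5046/464⌉=11 ⌈5105/464⌉=12 ⌈5164/464⌉=12 ⌈5223/464⌉=12 ⌈5282/464⌉=12 ⌈5341/464⌉=12 ⌈5400/464⌉=12 ⌈5459/464⌉=12
  n=90…96: ⌈5518/464⌉=12 ⌈5577/464⌉=13 ⌈5636/464⌉=13 ⌈5695/464⌉=13 ⌈5754/464⌉=13 ⌈5813/464⌉=13 ⌈5872/464⌉=13
s_n = t_(n+1) − t_n for n = 0 … 95 gives
prefix = 000010000000100000001000000100000001000000010000000100000001000000010000000100000010000000100000
slide a length-10 window over [0..9] … [86..95] (87 windows); first occurrence of each distinct factor:
  [  0..  9] 0000100000
  [  1.. 10] 0001000000
  [  2.. 11] 0010000000
  [  3.. 12] 0100000001
  [  4.. 13] 1000000010
  [  5.. 14] 0000000100
  [  6.. 15] 0000001000
  [  7.. 16] 0000010000
  [ 18.. 27] 0010000001
  [ 19.. 28] 0100000010
  [ 20.. 29] 1000000100
  (the other 76 windows repeat one of these)
distinct factors: {0000000100, 0000001000, 0000010000, 0000100000, 0001000000, 0010000000, 0010000001, 0100000001, 0100000010, 1000000010, 1000000100}
count = 11  (Sturmian bound for length 10 is 11)

11


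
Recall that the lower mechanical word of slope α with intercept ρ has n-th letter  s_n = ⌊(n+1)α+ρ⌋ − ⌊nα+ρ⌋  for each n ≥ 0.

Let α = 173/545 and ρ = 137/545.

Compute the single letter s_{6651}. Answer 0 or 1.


0

(n+1)α + ρ = (6652·173 + 137) / 545 = 1150933/545
nα + ρ     = (6651·173 + 137) / 545 = 1150760/545
⌊1150933/545⌋ = 2111,  ⌊1150760/545⌋ = 2111
s_{6651} = 2111 − 2111 = 0


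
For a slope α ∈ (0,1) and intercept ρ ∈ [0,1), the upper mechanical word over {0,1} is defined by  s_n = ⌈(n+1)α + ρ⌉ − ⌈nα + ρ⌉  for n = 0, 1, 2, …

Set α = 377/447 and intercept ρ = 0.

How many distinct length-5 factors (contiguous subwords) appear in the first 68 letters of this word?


6

t_n = ⌈(n·377)/447⌉ for n = 0 … 68:
  n=0…9: ⌈0/447⌉=0 ⌈377/447⌉=1 ⌈754/447⌉=2 ⌈1131/447⌉=3 ⌈1508/447⌉=4 ⌈1885/447⌉=5 ⌈2262/447⌉=6 ⌈2639/447⌉=6 ⌈3016/447⌉=7 ⌈3393/447⌉=8
  n=10…19: ⌈3770/447⌉=9 ⌈4147/447⌉=10 ⌈4524/447⌉=11 ⌈4901/447⌉=11 ⌈5278/447⌉=12 ⌈5655/447⌉=13 ⌈6032/447⌉=14 ⌈6409/447⌉=15 ⌈6786/447⌉=16 ⌈7163/447⌉=17
  n=20…29: ⌈7540/447⌉=17 ⌈7917/447⌉=18 ⌈8294/447⌉=19 ⌈8671/447⌉=20 ⌈9048/447⌉=21 ⌈9425/447⌉=22 ⌈9802/447⌉=22 ⌈10179/447⌉=23 ⌈10556/447⌉=24 ⌈10933/447⌉=25
  n=30…39: ⌈11310/447⌉=26 ⌈11687/447⌉=27 ⌈12064/447⌉=27 ⌈12441/447⌉=28 ⌈12818/447⌉=29 ⌈13195/447⌉=30 ⌈13572/447⌉=31 ⌈13949/447⌉=32 ⌈14326/447⌉=33 ⌈14703/447⌉=33
  n=40…49: ⌈15080/447⌉=34 ⌈15457/447⌉=35 ⌈15834/447⌉=36 ⌈16211/447⌉=37 ⌈16588/447⌉=38 ⌈16965/447⌉=38 ⌈17342/447⌉=39 ⌈17719/447⌉=40 ⌈18096/447⌉=41 ⌈18473/447⌉=42
  n=50…59: ⌈18850/447⌉=43 ⌈19227/447⌉=44 ⌈19604/447⌉=44 ⌈19981/447⌉=45 ⌈20358/447⌉=46 ⌈20735/447⌉=47 ⌈21112/447⌉=48 ⌈21489/447⌉=49 ⌈21866/447⌉=49 ⌈22243/447⌉=50
  n=60…68: ⌈22620/447⌉=51 ⌈22997/447⌉=52 ⌈23374/447⌉=53 ⌈23751/447⌉=54 ⌈24128/447⌉=54 ⌈24505/447⌉=55 ⌈24882/447⌉=56 ⌈25259/447⌉=57 ⌈25636/447⌉=58
s_n = t_(n+1) − t_n for n = 0 … 67 gives
prefix = 11111101111101111110111110111110111111011111011111101111101111101111
slide a length-5 window over [0..4] … [63..67] (64 windows); first occurrence of each distinct factor:
  [  0..  4] 11111
  [  2..  6] 11110
  [  3..  7] 11101
  [  4..  8] 11011
  [  5..  9] 10111
  [  6.. 10] 01111
  (the other 58 windows repeat one of these)
distinct factors: {01111, 10111, 11011, 11101, 11110, 11111}
count = 6  (Sturmian bound for length 5 is 6)


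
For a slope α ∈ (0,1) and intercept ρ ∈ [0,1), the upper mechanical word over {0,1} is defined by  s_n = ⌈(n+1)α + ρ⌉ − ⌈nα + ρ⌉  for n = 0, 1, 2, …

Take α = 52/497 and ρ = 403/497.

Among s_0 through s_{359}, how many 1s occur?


38

#1s = Σ_{n=0}^{359} s_n = Σ_{n=0}^{359} (⌈(n+1)α+ρ⌉ − ⌈nα+ρ⌉)
the sum telescopes: every ⌈nα+ρ⌉ with 0 < n < 360 appears once with + and once with −, leaving ⌈360α+ρ⌉ − ⌈0·α+ρ⌉
360α + ρ = (360·52 + 403) / 497 = 19123/497
ρ = 403/497
⌈19123/497⌉ = 39,  ⌈403/497⌉ = 1
#1s = 39 − 1 = 38


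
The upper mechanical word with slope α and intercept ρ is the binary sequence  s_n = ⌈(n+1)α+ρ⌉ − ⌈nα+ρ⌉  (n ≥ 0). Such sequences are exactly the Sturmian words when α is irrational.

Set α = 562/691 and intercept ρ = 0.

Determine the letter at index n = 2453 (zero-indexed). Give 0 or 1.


(n+1)α + ρ = (2454·562) / 691 = 1379148/691
nα + ρ     = (2453·562) / 691 = 1378586/691
⌈1379148/691⌉ = 1996,  ⌈1378586/691⌉ = 1996
s_{2453} = 1996 − 1996 = 0

0


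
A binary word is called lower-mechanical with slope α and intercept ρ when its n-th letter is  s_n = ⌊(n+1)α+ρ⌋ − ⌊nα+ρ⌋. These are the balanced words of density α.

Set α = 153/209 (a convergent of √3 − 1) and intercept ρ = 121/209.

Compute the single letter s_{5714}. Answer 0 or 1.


(n+1)α + ρ = (5715·153 + 121) / 209 = 874516/209
nα + ρ     = (5714·153 + 121) / 209 = 874363/209
⌊874516/209⌋ = 4184,  ⌊874363/209⌋ = 4183
s_{5714} = 4184 − 4183 = 1

1


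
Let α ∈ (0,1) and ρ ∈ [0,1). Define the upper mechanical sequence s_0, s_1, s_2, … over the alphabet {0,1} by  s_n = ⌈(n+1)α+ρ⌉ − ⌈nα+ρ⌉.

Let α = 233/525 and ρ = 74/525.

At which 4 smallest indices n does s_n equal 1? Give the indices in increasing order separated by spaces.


n=0: ⌈307/525⌉−⌈74/525⌉ = 1−1 = 0
n=1: ⌈540/525⌉−⌈307/525⌉ = 2−1 = 1  ← one
n=2: ⌈773/525⌉−⌈540/525⌉ = 2−2 = 0
n=3: ⌈1006/525⌉−⌈773/525⌉ = 2−2 = 0
n=4: ⌈1239/525⌉−⌈1006/525⌉ = 3−2 = 1  ← one
n=5: ⌈1472/525⌉−⌈1239/525⌉ = 3−3 = 0
n=6: ⌈1705/525⌉−⌈1472/525⌉ = 4−3 = 1  ← one
n=7: ⌈1938/525⌉−⌈1705/525⌉ = 4−4 = 0
n=8: ⌈2171/525⌉−⌈1938/525⌉ = 5−4 = 1  ← one
positions of the first 4 ones: 1 4 6 8

1 4 6 8


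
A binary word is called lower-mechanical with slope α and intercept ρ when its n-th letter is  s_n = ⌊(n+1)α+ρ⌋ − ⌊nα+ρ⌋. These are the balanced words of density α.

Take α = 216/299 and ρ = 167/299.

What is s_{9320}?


1

(n+1)α + ρ = (9321·216 + 167) / 299 = 2013503/299
nα + ρ     = (9320·216 + 167) / 299 = 2013287/299
⌊2013503/299⌋ = 6734,  ⌊2013287/299⌋ = 6733
s_{9320} = 6734 − 6733 = 1


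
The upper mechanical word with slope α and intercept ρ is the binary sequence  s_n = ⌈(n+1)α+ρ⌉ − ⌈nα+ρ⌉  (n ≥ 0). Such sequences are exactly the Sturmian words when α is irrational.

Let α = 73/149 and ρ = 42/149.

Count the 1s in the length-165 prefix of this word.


81

#1s = Σ_{n=0}^{164} s_n = Σ_{n=0}^{164} (⌈(n+1)α+ρ⌉ − ⌈nα+ρ⌉)
the sum telescopes: every ⌈nα+ρ⌉ with 0 < n < 165 appears once with + and once with −, leaving ⌈165α+ρ⌉ − ⌈0·α+ρ⌉
165α + ρ = (165·73 + 42) / 149 = 12087/149
ρ = 42/149
⌈12087/149⌉ = 82,  ⌈42/149⌉ = 1
#1s = 82 − 1 = 81


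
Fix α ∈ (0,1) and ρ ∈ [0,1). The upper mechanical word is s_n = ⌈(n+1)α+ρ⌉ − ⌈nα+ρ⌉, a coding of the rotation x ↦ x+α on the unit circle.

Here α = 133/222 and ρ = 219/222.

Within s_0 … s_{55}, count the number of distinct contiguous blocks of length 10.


t_n = ⌈(n·133+219)/222⌉ for n = 0 … 56:
  n=0…9: ⌈219/222⌉=1 ⌈352/222⌉=2 ⌈485/222⌉=3 ⌈618/222⌉=3 ⌈751/222⌉=4 ⌈884/222⌉=4 ⌈1017/222⌉=5 ⌈1150/222⌉=6 ⌈1283/222⌉=6 ⌈1416/222⌉=7
  n=10…19: ⌈1549/222⌉=7 ⌈1682/222⌉=8 ⌈1815/222⌉=9 ⌈1948/222⌉=9 ⌈2081/222⌉=10 ⌈2214/222⌉=10 ⌈2347/222⌉=11 ⌈2480/222⌉=12 ⌈2613/222⌉=12 ⌈2746/222⌉=13
  n=20…29: ⌈2879/222⌉=13 ⌈3012/222⌉=14 ⌈3145/222⌉=15 ⌈3278/222⌉=15 ⌈3411/222⌉=16 ⌈3544/222⌉=16 ⌈3677/222⌉=17 ⌈3810/222⌉=18 ⌈3943/222⌉=18 ⌈4076/222⌉=19
  n=30…39: ⌈4209/222⌉=19 ⌈4342/222⌉=20 ⌈4475/222⌉=21 ⌈4608/222⌉=21 ⌈4741/222⌉=22 ⌈4874/222⌉=22 ⌈5007/222⌉=23 ⌈5140/222⌉=24 ⌈5273/222⌉=24 ⌈5406/222⌉=25
  n=40…49: ⌈5539/222⌉=25 ⌈5672/222⌉=26 ⌈5805/222⌉=27 ⌈5938/222⌉=27 ⌈6071/222⌉=28 ⌈6204/222⌉=28 ⌈6337/222⌉=29 ⌈6470/222⌉=30 ⌈6603/222⌉=30 ⌈6736/222⌉=31
  n=50…56: ⌈6869/222⌉=31 ⌈7002/222⌉=32 ⌈7135/222⌉=33 ⌈7268/222⌉=33 ⌈7401/222⌉=34 ⌈7534/222⌉=34 ⌈7667/222⌉=35
s_n = t_(n+1) − t_n for n = 0 … 55 gives
prefix = 11010110101101011010110101101011010110101101011010110101
slide a length-10 window over [0..9] … [46..55] (47 windows); first occurrence of each distinct factor:
  [  0..  9] 1101011010
  [  1.. 10] 1010110101
  [  2.. 11] 0101101011
  [  3.. 12] 1011010110
  [  4.. 13] 0110101101
  (the other 42 windows repeat one of these)
distinct factors: {0101101011, 0110101101, 1010110101, 1011010110, 1101011010}
count = 5  (Sturmian bound for length 10 is 11)

5


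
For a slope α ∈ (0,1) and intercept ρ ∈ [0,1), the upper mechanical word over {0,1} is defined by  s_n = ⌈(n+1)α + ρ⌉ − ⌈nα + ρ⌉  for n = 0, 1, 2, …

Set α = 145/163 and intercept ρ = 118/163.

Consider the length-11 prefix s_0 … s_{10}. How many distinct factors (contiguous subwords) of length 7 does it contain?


t_n = ⌈(n·145+118)/163⌉ for n = 0 … 11:
  n=0…9: ⌈118/163⌉=1 ⌈263/163⌉=2 ⌈408/163⌉=3 ⌈553/163⌉=4 ⌈698/163⌉=5 ⌈843/163⌉=6 ⌈988/163⌉=7 ⌈1133/163⌉=7 ⌈1278/163⌉=8 ⌈1423/163⌉=9
  n=10…11: ⌈1568/163⌉=10 ⌈1713/163⌉=11
s_n = t_(n+1) − t_n for n = 0 … 10 gives
prefix = 11111101111
slide a length-7 window over [0..6] … [4..10] (5 windows); first occurrence of each distinct factor:
  [  0..  6] 1111110
  [  1..  7] 1111101
  [  2..  8] 1111011
  [  3..  9] 1110111
  [  4.. 10] 1101111
distinct factors: {1101111, 1110111, 1111011, 1111101, 1111110}
count = 5  (Sturmian bound for length 7 is 8)

5


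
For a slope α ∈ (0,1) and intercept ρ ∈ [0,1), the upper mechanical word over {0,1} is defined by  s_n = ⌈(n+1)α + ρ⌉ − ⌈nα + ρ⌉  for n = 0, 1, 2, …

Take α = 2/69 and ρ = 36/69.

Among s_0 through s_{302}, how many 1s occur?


9

#1s = Σ_{n=0}^{302} s_n = Σ_{n=0}^{302} (⌈(n+1)α+ρ⌉ − ⌈nα+ρ⌉)
the sum telescopes: every ⌈nα+ρ⌉ with 0 < n < 303 appears once with + and once with −, leaving ⌈303α+ρ⌉ − ⌈0·α+ρ⌉
303α + ρ = (303·2 + 36) / 69 = 642/69
ρ = 36/69
⌈642/69⌉ = 10,  ⌈36/69⌉ = 1
#1s = 10 − 1 = 9


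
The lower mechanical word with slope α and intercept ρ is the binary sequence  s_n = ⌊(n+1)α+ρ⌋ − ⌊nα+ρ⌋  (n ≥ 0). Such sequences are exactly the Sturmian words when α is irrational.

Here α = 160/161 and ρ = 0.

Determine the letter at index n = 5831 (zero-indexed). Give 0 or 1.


1

(n+1)α + ρ = (5832·160) / 161 = 933120/161
nα + ρ     = (5831·160) / 161 = 932960/161
⌊933120/161⌋ = 5795,  ⌊932960/161⌋ = 5794
s_{5831} = 5795 − 5794 = 1


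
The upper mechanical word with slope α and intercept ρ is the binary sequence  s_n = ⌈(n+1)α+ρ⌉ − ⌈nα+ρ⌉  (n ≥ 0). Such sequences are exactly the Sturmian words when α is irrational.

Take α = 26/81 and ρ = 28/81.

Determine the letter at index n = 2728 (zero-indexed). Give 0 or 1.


(n+1)α + ρ = (2729·26 + 28) / 81 = 70982/81
nα + ρ     = (2728·26 + 28) / 81 = 70956/81
⌈70982/81⌉ = 877,  ⌈70956/81⌉ = 876
s_{2728} = 877 − 876 = 1

1


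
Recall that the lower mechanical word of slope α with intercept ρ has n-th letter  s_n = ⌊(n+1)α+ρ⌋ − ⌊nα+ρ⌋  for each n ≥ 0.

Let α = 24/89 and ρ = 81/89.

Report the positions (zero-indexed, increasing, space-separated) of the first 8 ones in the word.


n=0: ⌊105/89⌋−⌊81/89⌋ = 1−0 = 1  ← one
n=1: ⌊129/89⌋−⌊105/89⌋ = 1−1 = 0
n=2: ⌊153/89⌋−⌊129/89⌋ = 1−1 = 0
n=3: ⌊177/89⌋−⌊153/89⌋ = 1−1 = 0
n=4: ⌊201/89⌋−⌊177/89⌋ = 2−1 = 1  ← one
n=5: ⌊225/89⌋−⌊201/89⌋ = 2−2 = 0
n=6: ⌊249/89⌋−⌊225/89⌋ = 2−2 = 0
n=7: ⌊273/89⌋−⌊249/89⌋ = 3−2 = 1  ← one
n=8: ⌊297/89⌋−⌊273/89⌋ = 3−3 = 0
n=9: ⌊321/89⌋−⌊297/89⌋ = 3−3 = 0
n=10: ⌊345/89⌋−⌊321/89⌋ = 3−3 = 0
n=11: ⌊369/89⌋−⌊345/89⌋ = 4−3 = 1  ← one
n=12: ⌊393/89⌋−⌊369/89⌋ = 4−4 = 0
n=13: ⌊417/89⌋−⌊393/89⌋ = 4−4 = 0
n=14: ⌊441/89⌋−⌊417/89⌋ = 4−4 = 0
n=15: ⌊465/89⌋−⌊441/89⌋ = 5−4 = 1  ← one
n=16: ⌊489/89⌋−⌊465/89⌋ = 5−5 = 0
n=17: ⌊513/89⌋−⌊489/89⌋ = 5−5 = 0
n=18: ⌊537/89⌋−⌊513/89⌋ = 6−5 = 1  ← one
n=19: ⌊561/89⌋−⌊537/89⌋ = 6−6 = 0
n=20: ⌊585/89⌋−⌊561/89⌋ = 6−6 = 0
n=21: ⌊609/89⌋−⌊585/89⌋ = 6−6 = 0
n=22: ⌊633/89⌋−⌊609/89⌋ = 7−6 = 1  ← one
n=23: ⌊657/89⌋−⌊633/89⌋ = 7−7 = 0
n=24: ⌊681/89⌋−⌊657/89⌋ = 7−7 = 0
n=25: ⌊705/89⌋−⌊681/89⌋ = 7−7 = 0
n=26: ⌊729/89⌋−⌊705/89⌋ = 8−7 = 1  ← one
positions of the first 8 ones: 0 4 7 11 15 18 22 26

0 4 7 11 15 18 22 26


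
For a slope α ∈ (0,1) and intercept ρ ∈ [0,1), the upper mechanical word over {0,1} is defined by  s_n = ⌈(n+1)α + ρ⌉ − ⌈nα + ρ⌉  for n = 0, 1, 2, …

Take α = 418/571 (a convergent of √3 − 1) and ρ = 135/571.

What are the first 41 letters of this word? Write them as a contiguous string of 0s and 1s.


n=0: ⌈(1·418+135)/571⌉ − ⌈(0·418+135)/571⌉ = ⌈553/571⌉ − ⌈135/571⌉ = 1 − 1 = 0
n=1: ⌈(2·418+135)/571⌉ − ⌈(1·418+135)/571⌉ = ⌈971/571⌉ − ⌈553/571⌉ = 2 − 1 = 1
n=2: ⌈(3·418+135)/571⌉ − ⌈(2·418+135)/571⌉ = ⌈1389/571⌉ − ⌈971/571⌉ = 3 − 2 = 1
n=3: ⌈(4·418+135)/571⌉ − ⌈(3·418+135)/571⌉ = ⌈1807/571⌉ − ⌈1389/571⌉ = 4 − 3 = 1
n=4: ⌈(5·418+135)/571⌉ − ⌈(4·418+135)/571⌉ = ⌈2225/571⌉ − ⌈1807/571⌉ = 4 − 4 = 0
n=5: ⌈(6·418+135)/571⌉ − ⌈(5·418+135)/571⌉ = ⌈2643/571⌉ − ⌈2225/571⌉ = 5 − 4 = 1
n=6: ⌈(7·418+135)/571⌉ − ⌈(6·418+135)/571⌉ = ⌈3061/571⌉ − ⌈2643/571⌉ = 6 − 5 = 1
n=7: ⌈(8·418+135)/571⌉ − ⌈(7·418+135)/571⌉ = ⌈3479/571⌉ − ⌈3061/571⌉ = 7 − 6 = 1
n=8: ⌈(9·418+135)/571⌉ − ⌈(8·418+135)/571⌉ = ⌈3897/571⌉ − ⌈3479/571⌉ = 7 − 7 = 0
n=9: ⌈(10·418+135)/571⌉ − ⌈(9·418+135)/571⌉ = ⌈4315/571⌉ − ⌈3897/571⌉ = 8 − 7 = 1
n=10: ⌈(11·418+135)/571⌉ − ⌈(10·418+135)/571⌉ = ⌈4733/571⌉ − ⌈4315/571⌉ = 9 − 8 = 1
n=11: ⌈(12·418+135)/571⌉ − ⌈(11·418+135)/571⌉ = ⌈5151/571⌉ − ⌈4733/571⌉ = 10 − 9 = 1
n=12: ⌈(13·418+135)/571⌉ − ⌈(12·418+135)/571⌉ = ⌈5569/571⌉ − ⌈5151/571⌉ = 10 − 10 = 0
n=13: ⌈(14·418+135)/571⌉ − ⌈(13·418+135)/571⌉ = ⌈5987/571⌉ − ⌈5569/571⌉ = 11 − 10 = 1
n=14: ⌈(15·418+135)/571⌉ − ⌈(14·418+135)/571⌉ = ⌈6405/571⌉ − ⌈5987/571⌉ = 12 − 11 = 1
n=15: ⌈(16·418+135)/571⌉ − ⌈(15·418+135)/571⌉ = ⌈6823/571⌉ − ⌈6405/571⌉ = 12 − 12 = 0
n=16: ⌈(17·418+135)/571⌉ − ⌈(16·418+135)/571⌉ = ⌈7241/571⌉ − ⌈6823/571⌉ = 13 − 12 = 1
n=17: ⌈(18·418+135)/571⌉ − ⌈(17·418+135)/571⌉ = ⌈7659/571⌉ − ⌈7241/571⌉ = 14 − 13 = 1
n=18: ⌈(19·418+135)/571⌉ − ⌈(18·418+135)/571⌉ = ⌈8077/571⌉ − ⌈7659/571⌉ = 15 − 14 = 1
n=19: ⌈(20·418+135)/571⌉ − ⌈(19·418+135)/571⌉ = ⌈8495/571⌉ − ⌈8077/571⌉ = 15 − 15 = 0
n=20: ⌈(21·418+135)/571⌉ − ⌈(20·418+135)/571⌉ = ⌈8913/571⌉ − ⌈8495/571⌉ = 16 − 15 = 1
n=21: ⌈(22·418+135)/571⌉ − ⌈(21·418+135)/571⌉ = ⌈9331/571⌉ − ⌈8913/571⌉ = 17 − 16 = 1
n=22: ⌈(23·418+135)/571⌉ − ⌈(22·418+135)/571⌉ = ⌈9749/571⌉ − ⌈9331/571⌉ = 18 − 17 = 1
n=23: ⌈(24·418+135)/571⌉ − ⌈(23·418+135)/571⌉ = ⌈10167/571⌉ − ⌈9749/571⌉ = 18 − 18 = 0
n=24: ⌈(25·418+135)/571⌉ − ⌈(24·418+135)/571⌉ = ⌈10585/571⌉ − ⌈10167/571⌉ = 19 − 18 = 1
n=25: ⌈(26·418+135)/571⌉ − ⌈(25·418+135)/571⌉ = ⌈11003/571⌉ − ⌈10585/571⌉ = 20 − 19 = 1
n=26: ⌈(27·418+135)/571⌉ − ⌈(26·418+135)/571⌉ = ⌈11421/571⌉ − ⌈11003/571⌉ = 21 − 20 = 1
n=27: ⌈(28·418+135)/571⌉ − ⌈(27·418+135)/571⌉ = ⌈11839/571⌉ − ⌈11421/571⌉ = 21 − 21 = 0
n=28: ⌈(29·418+135)/571⌉ − ⌈(28·418+135)/571⌉ = ⌈12257/571⌉ − ⌈11839/571⌉ = 22 − 21 = 1
n=29: ⌈(30·418+135)/571⌉ − ⌈(29·418+135)/571⌉ = ⌈12675/571⌉ − ⌈12257/571⌉ = 23 − 22 = 1
n=30: ⌈(31·418+135)/571⌉ − ⌈(30·418+135)/571⌉ = ⌈13093/571⌉ − ⌈12675/571⌉ = 23 − 23 = 0
n=31: ⌈(32·418+135)/571⌉ − ⌈(31·418+135)/571⌉ = ⌈13511/571⌉ − ⌈13093/571⌉ = 24 − 23 = 1
n=32: ⌈(33·418+135)/571⌉ − ⌈(32·418+135)/571⌉ = ⌈13929/571⌉ − ⌈13511/571⌉ = 25 − 24 = 1
n=33: ⌈(34·418+135)/571⌉ − ⌈(33·418+135)/571⌉ = ⌈14347/571⌉ − ⌈13929/571⌉ = 26 − 25 = 1
n=34: ⌈(35·418+135)/571⌉ − ⌈(34·418+135)/571⌉ = ⌈14765/571⌉ − ⌈14347/571⌉ = 26 − 26 = 0
n=35: ⌈(36·418+135)/571⌉ − ⌈(35·418+135)/571⌉ = ⌈15183/571⌉ − ⌈14765/571⌉ = 27 − 26 = 1
n=36: ⌈(37·418+135)/571⌉ − ⌈(36·418+135)/571⌉ = ⌈15601/571⌉ − ⌈15183/571⌉ = 28 − 27 = 1
n=37: ⌈(38·418+135)/571⌉ − ⌈(37·418+135)/571⌉ = ⌈16019/571⌉ − ⌈15601/571⌉ = 29 − 28 = 1
n=38: ⌈(39·418+135)/571⌉ − ⌈(38·418+135)/571⌉ = ⌈16437/571⌉ − ⌈16019/571⌉ = 29 − 29 = 0
n=39: ⌈(40·418+135)/571⌉ − ⌈(39·418+135)/571⌉ = ⌈16855/571⌉ − ⌈16437/571⌉ = 30 − 29 = 1
n=40: ⌈(41·418+135)/571⌉ − ⌈(40·418+135)/571⌉ = ⌈17273/571⌉ − ⌈16855/571⌉ = 31 − 30 = 1

01110111011101101110111011101101110111011


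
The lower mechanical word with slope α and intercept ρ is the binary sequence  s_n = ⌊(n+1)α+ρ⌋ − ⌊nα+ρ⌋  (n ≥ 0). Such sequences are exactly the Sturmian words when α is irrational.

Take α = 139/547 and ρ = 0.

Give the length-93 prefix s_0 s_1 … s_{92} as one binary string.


n=0: ⌊(1·139)/547⌋ − ⌊(0·139)/547⌋ = ⌊139/547⌋ − ⌊0/547⌋ = 0 − 0 = 0
n=1: ⌊(2·139)/547⌋ − ⌊(1·139)/547⌋ = ⌊278/547⌋ − ⌊139/547⌋ = 0 − 0 = 0
n=2: ⌊(3·139)/547⌋ − ⌊(2·139)/547⌋ = ⌊417/547⌋ − ⌊278/547⌋ = 0 − 0 = 0
n=3: ⌊(4·139)/547⌋ − ⌊(3·139)/547⌋ = ⌊556/547⌋ − ⌊417/547⌋ = 1 − 0 = 1
n=4: ⌊(5·139)/547⌋ − ⌊(4·139)/547⌋ = ⌊695/547⌋ − ⌊556/547⌋ = 1 − 1 = 0
n=5: ⌊(6·139)/547⌋ − ⌊(5·139)/547⌋ = ⌊834/547⌋ − ⌊695/547⌋ = 1 − 1 = 0
n=6: ⌊(7·139)/547⌋ − ⌊(6·139)/547⌋ = ⌊973/547⌋ − ⌊834/547⌋ = 1 − 1 = 0
n=7: ⌊(8·139)/547⌋ − ⌊(7·139)/547⌋ = ⌊1112/547⌋ − ⌊973/547⌋ = 2 − 1 = 1
n=8: ⌊(9·139)/547⌋ − ⌊(8·139)/547⌋ = ⌊1251/547⌋ − ⌊1112/547⌋ = 2 − 2 = 0
n=9: ⌊(10·139)/547⌋ − ⌊(9·139)/547⌋ = ⌊1390/547⌋ − ⌊1251/547⌋ = 2 − 2 = 0
n=10: ⌊(11·139)/547⌋ − ⌊(10·139)/547⌋ = ⌊1529/547⌋ − ⌊1390/547⌋ = 2 − 2 = 0
n=11: ⌊(12·139)/547⌋ − ⌊(11·139)/547⌋ = ⌊1668/547⌋ − ⌊1529/547⌋ = 3 − 2 = 1
n=12: ⌊(13·139)/547⌋ − ⌊(12·139)/547⌋ = ⌊1807/547⌋ − ⌊1668/547⌋ = 3 − 3 = 0
n=13: ⌊(14·139)/547⌋ − ⌊(13·139)/547⌋ = ⌊1946/547⌋ − ⌊1807/547⌋ = 3 − 3 = 0
n=14: ⌊(15·139)/547⌋ − ⌊(14·139)/547⌋ = ⌊2085/547⌋ − ⌊1946/547⌋ = 3 − 3 = 0
n=15: ⌊(16·139)/547⌋ − ⌊(15·139)/547⌋ = ⌊2224/547⌋ − ⌊2085/547⌋ = 4 − 3 = 1
n=16: ⌊(17·139)/547⌋ − ⌊(16·139)/547⌋ = ⌊2363/547⌋ − ⌊2224/547⌋ = 4 − 4 = 0
n=17: ⌊(18·139)/547⌋ − ⌊(17·139)/547⌋ = ⌊2502/547⌋ − ⌊2363/547⌋ = 4 − 4 = 0
n=18: ⌊(19·139)/547⌋ − ⌊(18·139)/547⌋ = ⌊2641/547⌋ − ⌊2502/547⌋ = 4 − 4 = 0
n=19: ⌊(20·139)/547⌋ − ⌊(19·139)/547⌋ = ⌊2780/547⌋ − ⌊2641/547⌋ = 5 − 4 = 1
n=20: ⌊(21·139)/547⌋ − ⌊(20·139)/547⌋ = ⌊2919/547⌋ − ⌊2780/547⌋ = 5 − 5 = 0
n=21: ⌊(22·139)/547⌋ − ⌊(21·139)/547⌋ = ⌊3058/547⌋ − ⌊2919/547⌋ = 5 − 5 = 0
n=22: ⌊(23·139)/547⌋ − ⌊(22·139)/547⌋ = ⌊3197/547⌋ − ⌊3058/547⌋ = 5 − 5 = 0
n=23: ⌊(24·139)/547⌋ − ⌊(23·139)/547⌋ = ⌊3336/547⌋ − ⌊3197/547⌋ = 6 − 5 = 1
n=24: ⌊(25·139)/547⌋ − ⌊(24·139)/547⌋ = ⌊3475/547⌋ − ⌊3336/547⌋ = 6 − 6 = 0
n=25: ⌊(26·139)/547⌋ − ⌊(25·139)/547⌋ = ⌊3614/547⌋ − ⌊3475/547⌋ = 6 − 6 = 0
n=26: ⌊(27·139)/547⌋ − ⌊(26·139)/547⌋ = ⌊3753/547⌋ − ⌊3614/547⌋ = 6 − 6 = 0
n=27: ⌊(28·139)/547⌋ − ⌊(27·139)/547⌋ = ⌊3892/547⌋ − ⌊3753/547⌋ = 7 − 6 = 1
n=28: ⌊(29·139)/547⌋ − ⌊(28·139)/547⌋ = ⌊4031/547⌋ − ⌊3892/547⌋ = 7 − 7 = 0
n=29: ⌊(30·139)/547⌋ − ⌊(29·139)/547⌋ = ⌊4170/547⌋ − ⌊4031/547⌋ = 7 − 7 = 0
n=30: ⌊(31·139)/547⌋ − ⌊(30·139)/547⌋ = ⌊4309/547⌋ − ⌊4170/547⌋ = 7 − 7 = 0
n=31: ⌊(32·139)/547⌋ − ⌊(31·139)/547⌋ = ⌊4448/547⌋ − ⌊4309/547⌋ = 8 − 7 = 1
n=32: ⌊(33·139)/547⌋ − ⌊(32·139)/547⌋ = ⌊4587/547⌋ − ⌊4448/547⌋ = 8 − 8 = 0
n=33: ⌊(34·139)/547⌋ − ⌊(33·139)/547⌋ = ⌊4726/547⌋ − ⌊4587/547⌋ = 8 − 8 = 0
n=34: ⌊(35·139)/547⌋ − ⌊(34·139)/547⌋ = ⌊4865/547⌋ − ⌊4726/547⌋ = 8 − 8 = 0
n=35: ⌊(36·139)/547⌋ − ⌊(35·139)/547⌋ = ⌊5004/547⌋ − ⌊4865/547⌋ = 9 − 8 = 1
n=36: ⌊(37·139)/547⌋ − ⌊(36·139)/547⌋ = ⌊5143/547⌋ − ⌊5004/547⌋ = 9 − 9 = 0
n=37: ⌊(38·139)/547⌋ − ⌊(37·139)/547⌋ = ⌊5282/547⌋ − ⌊5143/547⌋ = 9 − 9 = 0
n=38: ⌊(39·139)/547⌋ − ⌊(38·139)/547⌋ = ⌊5421/547⌋ − ⌊5282/547⌋ = 9 − 9 = 0
n=39: ⌊(40·139)/547⌋ − ⌊(39·139)/547⌋ = ⌊5560/547⌋ − ⌊5421/547⌋ = 10 − 9 = 1
n=40: ⌊(41·139)/547⌋ − ⌊(40·139)/547⌋ = ⌊5699/547⌋ − ⌊5560/547⌋ = 10 − 10 = 0
n=41: ⌊(42·139)/547⌋ − ⌊(41·139)/547⌋ = ⌊5838/547⌋ − ⌊5699/547⌋ = 10 − 10 = 0
n=42: ⌊(43·139)/547⌋ − ⌊(42·139)/547⌋ = ⌊5977/547⌋ − ⌊5838/547⌋ = 10 − 10 = 0
n=43: ⌊(44·139)/547⌋ − ⌊(43·139)/547⌋ = ⌊6116/547⌋ − ⌊5977/547⌋ = 11 − 10 = 1
n=44: ⌊(45·139)/547⌋ − ⌊(44·139)/547⌋ = ⌊6255/547⌋ − ⌊6116/547⌋ = 11 − 11 = 0
n=45: ⌊(46·139)/547⌋ − ⌊(45·139)/547⌋ = ⌊6394/547⌋ − ⌊6255/547⌋ = 11 − 11 = 0
n=46: ⌊(47·139)/547⌋ − ⌊(46·139)/547⌋ = ⌊6533/547⌋ − ⌊6394/547⌋ = 11 − 11 = 0
n=47: ⌊(48·139)/547⌋ − ⌊(47·139)/547⌋ = ⌊6672/547⌋ − ⌊6533/547⌋ = 12 − 11 = 1
n=48: ⌊(49·139)/547⌋ − ⌊(48·139)/547⌋ = ⌊6811/547⌋ − ⌊6672/547⌋ = 12 − 12 = 0
n=49: ⌊(50·139)/547⌋ − ⌊(49·139)/547⌋ = ⌊6950/547⌋ − ⌊6811/547⌋ = 12 − 12 = 0
n=50: ⌊(51·139)/547⌋ − ⌊(50·139)/547⌋ = ⌊7089/547⌋ − ⌊6950/547⌋ = 12 − 12 = 0
n=51: ⌊(52·139)/547⌋ − ⌊(51·139)/547⌋ = ⌊7228/547⌋ − ⌊7089/547⌋ = 13 − 12 = 1
n=52: ⌊(53·139)/547⌋ − ⌊(52·139)/547⌋ = ⌊7367/547⌋ − ⌊7228/547⌋ = 13 − 13 = 0
n=53: ⌊(54·139)/547⌋ − ⌊(53·139)/547⌋ = ⌊7506/547⌋ − ⌊7367/547⌋ = 13 − 13 = 0
n=54: ⌊(55·139)/547⌋ − ⌊(54·139)/547⌋ = ⌊7645/547⌋ − ⌊7506/547⌋ = 13 − 13 = 0
n=55: ⌊(56·139)/547⌋ − ⌊(55·139)/547⌋ = ⌊7784/547⌋ − ⌊7645/547⌋ = 14 − 13 = 1
n=56: ⌊(57·139)/547⌋ − ⌊(56·139)/547⌋ = ⌊7923/547⌋ − ⌊7784/547⌋ = 14 − 14 = 0
n=57: ⌊(58·139)/547⌋ − ⌊(57·139)/547⌋ = ⌊8062/547⌋ − ⌊7923/547⌋ = 14 − 14 = 0
n=58: ⌊(59·139)/547⌋ − ⌊(58·139)/547⌋ = ⌊8201/547⌋ − ⌊8062/547⌋ = 14 − 14 = 0
n=59: ⌊(60·139)/547⌋ − ⌊(59·139)/547⌋ = ⌊8340/547⌋ − ⌊8201/547⌋ = 15 − 14 = 1
n=60: ⌊(61·139)/547⌋ − ⌊(60·139)/547⌋ = ⌊8479/547⌋ − ⌊8340/547⌋ = 15 − 15 = 0
n=61: ⌊(62·139)/547⌋ − ⌊(61·139)/547⌋ = ⌊8618/547⌋ − ⌊8479/547⌋ = 15 − 15 = 0
n=62: ⌊(63·139)/547⌋ − ⌊(62·139)/547⌋ = ⌊8757/547⌋ − ⌊8618/547⌋ = 16 − 15 = 1
n=63: ⌊(64·139)/547⌋ − ⌊(63·139)/547⌋ = ⌊8896/547⌋ − ⌊8757/547⌋ = 16 − 16 = 0
n=64: ⌊(65·139)/547⌋ − ⌊(64·139)/547⌋ = ⌊9035/547⌋ − ⌊8896/547⌋ = 16 − 16 = 0
n=65: ⌊(66·139)/547⌋ − ⌊(65·139)/547⌋ = ⌊9174/547⌋ − ⌊9035/547⌋ = 16 − 16 = 0
n=66: ⌊(67·139)/547⌋ − ⌊(66·139)/547⌋ = ⌊9313/547⌋ − ⌊9174/547⌋ = 17 − 16 = 1
n=67: ⌊(68·139)/547⌋ − ⌊(67·139)/547⌋ = ⌊9452/547⌋ − ⌊9313/547⌋ = 17 − 17 = 0
n=68: ⌊(69·139)/547⌋ − ⌊(68·139)/547⌋ = ⌊9591/547⌋ − ⌊9452/547⌋ = 17 − 17 = 0
n=69: ⌊(70·139)/547⌋ − ⌊(69·139)/547⌋ = ⌊9730/547⌋ − ⌊9591/547⌋ = 17 − 17 = 0
n=70: ⌊(71·139)/547⌋ − ⌊(70·139)/547⌋ = ⌊9869/547⌋ − ⌊9730/547⌋ = 18 − 17 = 1
n=71: ⌊(72·139)/547⌋ − ⌊(71·139)/547⌋ = ⌊10008/547⌋ − ⌊9869/547⌋ = 18 − 18 = 0
n=72: ⌊(73·139)/547⌋ − ⌊(72·139)/547⌋ = ⌊10147/547⌋ − ⌊10008/547⌋ = 18 − 18 = 0
n=73: ⌊(74·139)/547⌋ − ⌊(73·139)/547⌋ = ⌊10286/547⌋ − ⌊10147/547⌋ = 18 − 18 = 0
n=74: ⌊(75·139)/547⌋ − ⌊(74·139)/547⌋ = ⌊10425/547⌋ − ⌊10286/547⌋ = 19 − 18 = 1
n=75: ⌊(76·139)/547⌋ − ⌊(75·139)/547⌋ = ⌊10564/547⌋ − ⌊10425/547⌋ = 19 − 19 = 0
n=76: ⌊(77·139)/547⌋ − ⌊(76·139)/547⌋ = ⌊10703/547⌋ − ⌊10564/547⌋ = 19 − 19 = 0
n=77: ⌊(78·139)/547⌋ − ⌊(77·139)/547⌋ = ⌊10842/547⌋ − ⌊10703/547⌋ = 19 − 19 = 0
n=78: ⌊(79·139)/547⌋ − ⌊(78·139)/547⌋ = ⌊10981/547⌋ − ⌊10842/547⌋ = 20 − 19 = 1
n=79: ⌊(80·139)/547⌋ − ⌊(79·139)/547⌋ = ⌊11120/547⌋ − ⌊10981/547⌋ = 20 − 20 = 0
n=80: ⌊(81·139)/547⌋ − ⌊(80·139)/547⌋ = ⌊11259/547⌋ − ⌊11120/547⌋ = 20 − 20 = 0
n=81: ⌊(82·139)/547⌋ − ⌊(81·139)/547⌋ = ⌊11398/547⌋ − ⌊11259/547⌋ = 20 − 20 = 0
n=82: ⌊(83·139)/547⌋ − ⌊(82·139)/547⌋ = ⌊11537/547⌋ − ⌊11398/547⌋ = 21 − 20 = 1
n=83: ⌊(84·139)/547⌋ − ⌊(83·139)/547⌋ = ⌊11676/547⌋ − ⌊11537/547⌋ = 21 − 21 = 0
n=84: ⌊(85·139)/547⌋ − ⌊(84·139)/547⌋ = ⌊11815/547⌋ − ⌊11676/547⌋ = 21 − 21 = 0
n=85: ⌊(86·139)/547⌋ − ⌊(85·139)/547⌋ = ⌊11954/547⌋ − ⌊11815/547⌋ = 21 − 21 = 0
n=86: ⌊(87·139)/547⌋ − ⌊(86·139)/547⌋ = ⌊12093/547⌋ − ⌊11954/547⌋ = 22 − 21 = 1
n=87: ⌊(88·139)/547⌋ − ⌊(87·139)/547⌋ = ⌊12232/547⌋ − ⌊12093/547⌋ = 22 − 22 = 0
n=88: ⌊(89·139)/547⌋ − ⌊(88·139)/547⌋ = ⌊12371/547⌋ − ⌊12232/547⌋ = 22 − 22 = 0
n=89: ⌊(90·139)/547⌋ − ⌊(89·139)/547⌋ = ⌊12510/547⌋ − ⌊12371/547⌋ = 22 − 22 = 0
n=90: ⌊(91·139)/547⌋ − ⌊(90·139)/547⌋ = ⌊12649/547⌋ − ⌊12510/547⌋ = 23 − 22 = 1
n=91: ⌊(92·139)/547⌋ − ⌊(91·139)/547⌋ = ⌊12788/547⌋ − ⌊12649/547⌋ = 23 − 23 = 0
n=92: ⌊(93·139)/547⌋ − ⌊(92·139)/547⌋ = ⌊12927/547⌋ − ⌊12788/547⌋ = 23 − 23 = 0

000100010001000100010001000100010001000100010001000100010001001000100010001000100010001000100
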